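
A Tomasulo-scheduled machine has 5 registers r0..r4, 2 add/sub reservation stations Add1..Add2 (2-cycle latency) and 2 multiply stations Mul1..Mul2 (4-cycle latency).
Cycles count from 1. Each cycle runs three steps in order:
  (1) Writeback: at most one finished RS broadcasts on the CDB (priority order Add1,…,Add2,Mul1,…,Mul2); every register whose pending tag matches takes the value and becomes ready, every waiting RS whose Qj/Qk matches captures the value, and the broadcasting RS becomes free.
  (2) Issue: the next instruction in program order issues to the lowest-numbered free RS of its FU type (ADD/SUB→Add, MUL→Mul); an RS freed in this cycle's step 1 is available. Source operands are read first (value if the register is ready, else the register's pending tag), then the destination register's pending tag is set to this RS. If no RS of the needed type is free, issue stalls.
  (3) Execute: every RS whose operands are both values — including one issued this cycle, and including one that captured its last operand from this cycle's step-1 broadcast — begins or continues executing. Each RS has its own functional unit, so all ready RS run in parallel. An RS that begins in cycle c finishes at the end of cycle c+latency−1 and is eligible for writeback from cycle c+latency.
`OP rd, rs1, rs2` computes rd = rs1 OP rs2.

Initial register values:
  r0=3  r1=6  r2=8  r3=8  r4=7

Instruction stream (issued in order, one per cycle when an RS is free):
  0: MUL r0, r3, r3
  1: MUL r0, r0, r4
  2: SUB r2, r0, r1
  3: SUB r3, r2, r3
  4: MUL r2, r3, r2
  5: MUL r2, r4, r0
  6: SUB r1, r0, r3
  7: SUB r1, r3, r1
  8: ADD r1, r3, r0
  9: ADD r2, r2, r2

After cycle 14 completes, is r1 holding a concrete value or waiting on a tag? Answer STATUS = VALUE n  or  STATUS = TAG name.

cycle 1: issue MUL r0<-Mul1 // r0:Mul1,r1:6,r2:8,r3:8,r4:7
cycle 2: issue MUL r0<-Mul2 // r0:Mul2,r1:6,r2:8,r3:8,r4:7
cycle 3: issue SUB r2<-Add1 // r0:Mul2,r1:6,r2:Add1,r3:8,r4:7
cycle 4: issue SUB r3<-Add2 // r0:Mul2,r1:6,r2:Add1,r3:Add2,r4:7
cycle 5: CDB Mul1=64; issue MUL r2<-Mul1 // r0:Mul2,r1:6,r2:Mul1,r3:Add2,r4:7
cycle 6: stall // r0:Mul2,r1:6,r2:Mul1,r3:Add2,r4:7
cycle 7: stall // r0:Mul2,r1:6,r2:Mul1,r3:Add2,r4:7
cycle 8: stall // r0:Mul2,r1:6,r2:Mul1,r3:Add2,r4:7
cycle 9: CDB Mul2=448; issue MUL r2<-Mul2 // r0:448,r1:6,r2:Mul2,r3:Add2,r4:7
cycle 10: stall // r0:448,r1:6,r2:Mul2,r3:Add2,r4:7
cycle 11: CDB Add1=442; issue SUB r1<-Add1 // r0:448,r1:Add1,r2:Mul2,r3:Add2,r4:7
cycle 12: stall // r0:448,r1:Add1,r2:Mul2,r3:Add2,r4:7
cycle 13: CDB Add2=434; issue SUB r1<-Add2 // r0:448,r1:Add2,r2:Mul2,r3:434,r4:7
cycle 14: CDB Mul2=3136; stall // r0:448,r1:Add2,r2:3136,r3:434,r4:7

STATUS = TAG Add2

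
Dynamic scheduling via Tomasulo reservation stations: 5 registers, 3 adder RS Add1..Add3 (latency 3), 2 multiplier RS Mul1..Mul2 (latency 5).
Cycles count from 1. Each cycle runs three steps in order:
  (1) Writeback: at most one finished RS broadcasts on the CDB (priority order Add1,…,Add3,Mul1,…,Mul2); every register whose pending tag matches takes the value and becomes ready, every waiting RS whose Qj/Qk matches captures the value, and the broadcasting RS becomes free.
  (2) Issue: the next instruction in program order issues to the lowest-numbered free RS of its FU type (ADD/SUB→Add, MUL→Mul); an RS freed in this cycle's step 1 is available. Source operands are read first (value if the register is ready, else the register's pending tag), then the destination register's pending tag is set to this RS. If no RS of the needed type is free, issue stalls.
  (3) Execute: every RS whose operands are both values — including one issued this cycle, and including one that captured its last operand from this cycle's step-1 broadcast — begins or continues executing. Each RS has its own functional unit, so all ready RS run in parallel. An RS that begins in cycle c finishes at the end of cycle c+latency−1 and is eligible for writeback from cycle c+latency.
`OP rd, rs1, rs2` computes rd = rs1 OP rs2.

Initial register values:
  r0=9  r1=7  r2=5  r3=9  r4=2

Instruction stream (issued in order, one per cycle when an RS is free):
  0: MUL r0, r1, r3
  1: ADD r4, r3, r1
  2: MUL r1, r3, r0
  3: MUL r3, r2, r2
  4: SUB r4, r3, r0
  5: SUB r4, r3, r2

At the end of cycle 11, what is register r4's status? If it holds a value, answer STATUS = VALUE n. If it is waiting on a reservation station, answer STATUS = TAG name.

STATUS = TAG Add2

c1: issue MUL r0<-Mul1 | r0:Mul1,r1:7,r2:5,r3:9,r4:2
c2: issue ADD r4<-Add1 | r0:Mul1,r1:7,r2:5,r3:9,r4:Add1
c3: issue MUL r1<-Mul2 | r0:Mul1,r1:Mul2,r2:5,r3:9,r4:Add1
c4: stall | r0:Mul1,r1:Mul2,r2:5,r3:9,r4:Add1
c5: CDB Add1=16; stall | r0:Mul1,r1:Mul2,r2:5,r3:9,r4:16
c6: CDB Mul1=63; issue MUL r3<-Mul1 | r0:63,r1:Mul2,r2:5,r3:Mul1,r4:16
c7: issue SUB r4<-Add1 | r0:63,r1:Mul2,r2:5,r3:Mul1,r4:Add1
c8: issue SUB r4<-Add2 | r0:63,r1:Mul2,r2:5,r3:Mul1,r4:Add2
c9: - | r0:63,r1:Mul2,r2:5,r3:Mul1,r4:Add2
c10: - | r0:63,r1:Mul2,r2:5,r3:Mul1,r4:Add2
c11: CDB Mul1=25 | r0:63,r1:Mul2,r2:5,r3:25,r4:Add2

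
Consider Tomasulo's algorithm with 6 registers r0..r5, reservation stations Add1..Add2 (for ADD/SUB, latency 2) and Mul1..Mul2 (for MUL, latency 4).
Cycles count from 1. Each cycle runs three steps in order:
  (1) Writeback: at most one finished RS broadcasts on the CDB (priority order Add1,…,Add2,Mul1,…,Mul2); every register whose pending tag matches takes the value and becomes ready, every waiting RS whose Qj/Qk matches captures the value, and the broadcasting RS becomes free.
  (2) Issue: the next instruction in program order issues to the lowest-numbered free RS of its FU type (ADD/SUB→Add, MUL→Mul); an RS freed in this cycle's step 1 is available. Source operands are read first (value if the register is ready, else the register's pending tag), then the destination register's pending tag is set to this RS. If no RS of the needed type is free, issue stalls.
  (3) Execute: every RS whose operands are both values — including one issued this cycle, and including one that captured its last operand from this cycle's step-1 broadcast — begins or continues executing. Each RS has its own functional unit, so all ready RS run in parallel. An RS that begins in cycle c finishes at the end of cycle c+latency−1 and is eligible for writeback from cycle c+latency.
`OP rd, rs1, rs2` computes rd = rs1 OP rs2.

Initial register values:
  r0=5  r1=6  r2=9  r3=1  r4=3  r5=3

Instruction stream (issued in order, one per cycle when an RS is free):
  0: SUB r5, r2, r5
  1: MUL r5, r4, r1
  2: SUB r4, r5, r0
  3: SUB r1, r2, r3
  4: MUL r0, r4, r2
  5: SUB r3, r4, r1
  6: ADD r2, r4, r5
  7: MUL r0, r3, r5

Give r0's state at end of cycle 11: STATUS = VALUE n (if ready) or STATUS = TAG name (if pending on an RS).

cycle 1: issue SUB r5<-Add1 // r0:5,r1:6,r2:9,r3:1,r4:3,r5:Add1
cycle 2: issue MUL r5<-Mul1 // r0:5,r1:6,r2:9,r3:1,r4:3,r5:Mul1
cycle 3: CDB Add1=6; issue SUB r4<-Add1 // r0:5,r1:6,r2:9,r3:1,r4:Add1,r5:Mul1
cycle 4: issue SUB r1<-Add2 // r0:5,r1:Add2,r2:9,r3:1,r4:Add1,r5:Mul1
cycle 5: issue MUL r0<-Mul2 // r0:Mul2,r1:Add2,r2:9,r3:1,r4:Add1,r5:Mul1
cycle 6: CDB Add2=8; issue SUB r3<-Add2 // r0:Mul2,r1:8,r2:9,r3:Add2,r4:Add1,r5:Mul1
cycle 7: CDB Mul1=18; stall // r0:Mul2,r1:8,r2:9,r3:Add2,r4:Add1,r5:18
cycle 8: stall // r0:Mul2,r1:8,r2:9,r3:Add2,r4:Add1,r5:18
cycle 9: CDB Add1=13; issue ADD r2<-Add1 // r0:Mul2,r1:8,r2:Add1,r3:Add2,r4:13,r5:18
cycle 10: issue MUL r0<-Mul1 // r0:Mul1,r1:8,r2:Add1,r3:Add2,r4:13,r5:18
cycle 11: CDB Add1=31 // r0:Mul1,r1:8,r2:31,r3:Add2,r4:13,r5:18

STATUS = TAG Mul1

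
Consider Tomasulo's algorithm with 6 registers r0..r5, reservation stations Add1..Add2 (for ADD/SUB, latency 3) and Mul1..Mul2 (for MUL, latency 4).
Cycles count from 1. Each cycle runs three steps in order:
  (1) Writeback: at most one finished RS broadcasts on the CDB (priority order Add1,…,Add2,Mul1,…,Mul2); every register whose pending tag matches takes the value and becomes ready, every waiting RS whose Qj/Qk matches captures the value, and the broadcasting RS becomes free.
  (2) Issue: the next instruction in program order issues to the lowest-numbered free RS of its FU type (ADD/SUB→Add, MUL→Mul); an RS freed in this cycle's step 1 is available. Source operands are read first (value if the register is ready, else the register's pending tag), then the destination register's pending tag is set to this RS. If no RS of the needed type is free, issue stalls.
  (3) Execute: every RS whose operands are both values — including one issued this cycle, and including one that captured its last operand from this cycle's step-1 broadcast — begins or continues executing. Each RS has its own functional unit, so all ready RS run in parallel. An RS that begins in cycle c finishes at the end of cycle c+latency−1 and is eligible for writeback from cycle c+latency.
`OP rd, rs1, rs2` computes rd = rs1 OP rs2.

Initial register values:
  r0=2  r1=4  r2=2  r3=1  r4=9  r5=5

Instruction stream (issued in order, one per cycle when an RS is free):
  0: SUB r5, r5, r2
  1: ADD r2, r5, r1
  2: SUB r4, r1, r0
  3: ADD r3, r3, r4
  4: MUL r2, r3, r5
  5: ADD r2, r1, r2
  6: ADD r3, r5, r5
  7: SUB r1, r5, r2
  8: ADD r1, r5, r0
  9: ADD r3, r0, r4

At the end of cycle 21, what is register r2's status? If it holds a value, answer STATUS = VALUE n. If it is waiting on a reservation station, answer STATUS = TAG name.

c1: issue SUB r5<-Add1 | r0:2,r1:4,r2:2,r3:1,r4:9,r5:Add1
c2: issue ADD r2<-Add2 | r0:2,r1:4,r2:Add2,r3:1,r4:9,r5:Add1
c3: stall | r0:2,r1:4,r2:Add2,r3:1,r4:9,r5:Add1
c4: CDB Add1=3; issue SUB r4<-Add1 | r0:2,r1:4,r2:Add2,r3:1,r4:Add1,r5:3
c5: stall | r0:2,r1:4,r2:Add2,r3:1,r4:Add1,r5:3
c6: stall | r0:2,r1:4,r2:Add2,r3:1,r4:Add1,r5:3
c7: CDB Add1=2; issue ADD r3<-Add1 | r0:2,r1:4,r2:Add2,r3:Add1,r4:2,r5:3
c8: CDB Add2=7; issue MUL r2<-Mul1 | r0:2,r1:4,r2:Mul1,r3:Add1,r4:2,r5:3
c9: issue ADD r2<-Add2 | r0:2,r1:4,r2:Add2,r3:Add1,r4:2,r5:3
c10: CDB Add1=3; issue ADD r3<-Add1 | r0:2,r1:4,r2:Add2,r3:Add1,r4:2,r5:3
c11: stall | r0:2,r1:4,r2:Add2,r3:Add1,r4:2,r5:3
c12: stall | r0:2,r1:4,r2:Add2,r3:Add1,r4:2,r5:3
c13: CDB Add1=6; issue SUB r1<-Add1 | r0:2,r1:Add1,r2:Add2,r3:6,r4:2,r5:3
c14: CDB Mul1=9; stall | r0:2,r1:Add1,r2:Add2,r3:6,r4:2,r5:3
c15: stall | r0:2,r1:Add1,r2:Add2,r3:6,r4:2,r5:3
c16: stall | r0:2,r1:Add1,r2:Add2,r3:6,r4:2,r5:3
c17: CDB Add2=13; issue ADD r1<-Add2 | r0:2,r1:Add2,r2:13,r3:6,r4:2,r5:3
c18: stall | r0:2,r1:Add2,r2:13,r3:6,r4:2,r5:3
c19: stall | r0:2,r1:Add2,r2:13,r3:6,r4:2,r5:3
c20: CDB Add1=-10; issue ADD r3<-Add1 | r0:2,r1:Add2,r2:13,r3:Add1,r4:2,r5:3
c21: CDB Add2=5 | r0:2,r1:5,r2:13,r3:Add1,r4:2,r5:3

STATUS = VALUE 13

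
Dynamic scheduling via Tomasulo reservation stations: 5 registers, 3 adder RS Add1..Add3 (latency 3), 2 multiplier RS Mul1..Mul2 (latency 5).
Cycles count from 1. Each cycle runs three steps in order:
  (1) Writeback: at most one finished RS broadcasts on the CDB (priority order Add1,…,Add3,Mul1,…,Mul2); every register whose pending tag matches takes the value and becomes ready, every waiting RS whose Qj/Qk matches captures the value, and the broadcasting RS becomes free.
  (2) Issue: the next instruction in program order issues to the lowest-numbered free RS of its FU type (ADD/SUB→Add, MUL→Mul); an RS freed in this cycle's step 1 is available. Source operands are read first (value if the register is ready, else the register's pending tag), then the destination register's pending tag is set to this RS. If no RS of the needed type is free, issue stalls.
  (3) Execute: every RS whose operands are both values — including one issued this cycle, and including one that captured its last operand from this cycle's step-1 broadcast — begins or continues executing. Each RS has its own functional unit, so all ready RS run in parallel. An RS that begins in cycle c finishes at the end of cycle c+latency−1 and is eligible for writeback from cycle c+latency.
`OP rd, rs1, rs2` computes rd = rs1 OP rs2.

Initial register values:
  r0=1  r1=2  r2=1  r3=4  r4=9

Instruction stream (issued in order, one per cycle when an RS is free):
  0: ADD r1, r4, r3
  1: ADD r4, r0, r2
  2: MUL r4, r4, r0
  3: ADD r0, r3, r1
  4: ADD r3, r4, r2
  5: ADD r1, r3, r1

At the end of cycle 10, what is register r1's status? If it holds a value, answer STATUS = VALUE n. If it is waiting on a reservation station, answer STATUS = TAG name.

STATUS = TAG Add3

  c1: issue ADD r1<-Add1  regs: r0:1,r1:Add1,r2:1,r3:4,r4:9
  c2: issue ADD r4<-Add2  regs: r0:1,r1:Add1,r2:1,r3:4,r4:Add2
  c3: issue MUL r4<-Mul1  regs: r0:1,r1:Add1,r2:1,r3:4,r4:Mul1
  c4: CDB Add1=13; issue ADD r0<-Add1  regs: r0:Add1,r1:13,r2:1,r3:4,r4:Mul1
  c5: CDB Add2=2; issue ADD r3<-Add2  regs: r0:Add1,r1:13,r2:1,r3:Add2,r4:Mul1
  c6: issue ADD r1<-Add3  regs: r0:Add1,r1:Add3,r2:1,r3:Add2,r4:Mul1
  c7: CDB Add1=17  regs: r0:17,r1:Add3,r2:1,r3:Add2,r4:Mul1
  c8: -  regs: r0:17,r1:Add3,r2:1,r3:Add2,r4:Mul1
  c9: -  regs: r0:17,r1:Add3,r2:1,r3:Add2,r4:Mul1
  c10: CDB Mul1=2  regs: r0:17,r1:Add3,r2:1,r3:Add2,r4:2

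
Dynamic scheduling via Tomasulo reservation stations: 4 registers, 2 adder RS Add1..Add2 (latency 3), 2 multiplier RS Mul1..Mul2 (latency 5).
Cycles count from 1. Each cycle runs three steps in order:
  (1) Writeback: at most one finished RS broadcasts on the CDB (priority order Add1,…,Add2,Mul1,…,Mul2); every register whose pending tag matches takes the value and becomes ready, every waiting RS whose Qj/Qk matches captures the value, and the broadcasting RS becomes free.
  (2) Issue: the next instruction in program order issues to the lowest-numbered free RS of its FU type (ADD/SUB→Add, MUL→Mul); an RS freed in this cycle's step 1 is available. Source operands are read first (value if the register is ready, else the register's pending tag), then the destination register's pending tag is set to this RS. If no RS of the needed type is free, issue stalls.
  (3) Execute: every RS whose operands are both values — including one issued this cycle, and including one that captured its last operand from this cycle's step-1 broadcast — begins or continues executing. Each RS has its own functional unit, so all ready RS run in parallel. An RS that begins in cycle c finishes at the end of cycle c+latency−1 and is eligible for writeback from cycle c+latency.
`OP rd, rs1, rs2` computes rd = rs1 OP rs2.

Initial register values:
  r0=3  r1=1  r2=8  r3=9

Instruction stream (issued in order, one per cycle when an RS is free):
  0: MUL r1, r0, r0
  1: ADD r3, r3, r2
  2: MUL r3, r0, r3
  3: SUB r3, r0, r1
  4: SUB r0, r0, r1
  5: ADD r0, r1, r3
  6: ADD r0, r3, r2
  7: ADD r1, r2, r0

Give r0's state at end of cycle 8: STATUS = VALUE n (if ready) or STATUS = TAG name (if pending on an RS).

cycle 1: issue MUL r1<-Mul1 // r0:3,r1:Mul1,r2:8,r3:9
cycle 2: issue ADD r3<-Add1 // r0:3,r1:Mul1,r2:8,r3:Add1
cycle 3: issue MUL r3<-Mul2 // r0:3,r1:Mul1,r2:8,r3:Mul2
cycle 4: issue SUB r3<-Add2 // r0:3,r1:Mul1,r2:8,r3:Add2
cycle 5: CDB Add1=17; issue SUB r0<-Add1 // r0:Add1,r1:Mul1,r2:8,r3:Add2
cycle 6: CDB Mul1=9; stall // r0:Add1,r1:9,r2:8,r3:Add2
cycle 7: stall // r0:Add1,r1:9,r2:8,r3:Add2
cycle 8: stall // r0:Add1,r1:9,r2:8,r3:Add2

STATUS = TAG Add1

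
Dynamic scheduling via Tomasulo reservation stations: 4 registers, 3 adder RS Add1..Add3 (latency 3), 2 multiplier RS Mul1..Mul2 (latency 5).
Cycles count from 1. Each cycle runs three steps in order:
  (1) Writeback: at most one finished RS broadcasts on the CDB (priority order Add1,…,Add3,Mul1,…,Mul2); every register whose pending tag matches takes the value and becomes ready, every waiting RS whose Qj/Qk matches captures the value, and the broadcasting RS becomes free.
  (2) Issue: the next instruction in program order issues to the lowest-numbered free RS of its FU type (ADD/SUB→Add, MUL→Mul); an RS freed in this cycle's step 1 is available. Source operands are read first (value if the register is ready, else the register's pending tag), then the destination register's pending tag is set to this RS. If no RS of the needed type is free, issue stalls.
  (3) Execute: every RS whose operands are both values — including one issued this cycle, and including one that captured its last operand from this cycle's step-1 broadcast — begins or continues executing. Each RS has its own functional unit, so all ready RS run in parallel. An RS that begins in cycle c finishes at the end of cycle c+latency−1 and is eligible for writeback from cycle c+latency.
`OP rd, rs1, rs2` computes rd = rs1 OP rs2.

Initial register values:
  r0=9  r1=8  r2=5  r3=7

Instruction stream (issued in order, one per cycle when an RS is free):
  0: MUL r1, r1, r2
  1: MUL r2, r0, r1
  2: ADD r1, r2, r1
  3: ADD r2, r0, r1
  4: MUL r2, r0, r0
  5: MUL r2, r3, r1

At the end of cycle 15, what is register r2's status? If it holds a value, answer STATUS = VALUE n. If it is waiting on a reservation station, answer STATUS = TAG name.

  c1: issue MUL r1<-Mul1  regs: r0:9,r1:Mul1,r2:5,r3:7
  c2: issue MUL r2<-Mul2  regs: r0:9,r1:Mul1,r2:Mul2,r3:7
  c3: issue ADD r1<-Add1  regs: r0:9,r1:Add1,r2:Mul2,r3:7
  c4: issue ADD r2<-Add2  regs: r0:9,r1:Add1,r2:Add2,r3:7
  c5: stall  regs: r0:9,r1:Add1,r2:Add2,r3:7
  c6: CDB Mul1=40; issue MUL r2<-Mul1  regs: r0:9,r1:Add1,r2:Mul1,r3:7
  c7: stall  regs: r0:9,r1:Add1,r2:Mul1,r3:7
  c8: stall  regs: r0:9,r1:Add1,r2:Mul1,r3:7
  c9: stall  regs: r0:9,r1:Add1,r2:Mul1,r3:7
  c10: stall  regs: r0:9,r1:Add1,r2:Mul1,r3:7
  c11: CDB Mul1=81; issue MUL r2<-Mul1  regs: r0:9,r1:Add1,r2:Mul1,r3:7
  c12: CDB Mul2=360  regs: r0:9,r1:Add1,r2:Mul1,r3:7
  c13: -  regs: r0:9,r1:Add1,r2:Mul1,r3:7
  c14: -  regs: r0:9,r1:Add1,r2:Mul1,r3:7
  c15: CDB Add1=400  regs: r0:9,r1:400,r2:Mul1,r3:7

STATUS = TAG Mul1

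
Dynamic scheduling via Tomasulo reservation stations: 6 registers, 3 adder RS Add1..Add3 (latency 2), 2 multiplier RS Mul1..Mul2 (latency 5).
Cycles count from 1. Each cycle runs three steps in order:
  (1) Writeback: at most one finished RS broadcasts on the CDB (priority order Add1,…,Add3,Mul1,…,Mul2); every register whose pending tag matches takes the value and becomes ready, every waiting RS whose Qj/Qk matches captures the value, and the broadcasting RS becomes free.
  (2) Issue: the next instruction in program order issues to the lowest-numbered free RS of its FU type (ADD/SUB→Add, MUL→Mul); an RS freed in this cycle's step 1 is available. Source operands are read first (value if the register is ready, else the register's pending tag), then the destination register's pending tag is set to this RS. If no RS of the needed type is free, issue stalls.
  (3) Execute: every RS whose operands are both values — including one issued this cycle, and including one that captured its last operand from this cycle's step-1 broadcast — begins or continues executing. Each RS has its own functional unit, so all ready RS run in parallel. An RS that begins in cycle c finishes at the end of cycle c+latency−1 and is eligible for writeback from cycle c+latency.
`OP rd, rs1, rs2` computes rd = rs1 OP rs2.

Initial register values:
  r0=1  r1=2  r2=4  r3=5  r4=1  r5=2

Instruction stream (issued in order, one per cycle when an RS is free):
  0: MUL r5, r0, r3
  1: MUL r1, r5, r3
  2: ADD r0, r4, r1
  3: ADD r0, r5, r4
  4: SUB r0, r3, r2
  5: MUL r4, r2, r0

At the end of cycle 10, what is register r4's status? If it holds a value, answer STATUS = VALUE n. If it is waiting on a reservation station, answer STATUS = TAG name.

STATUS = TAG Mul1

  c1: issue MUL r5<-Mul1  regs: r0:1,r1:2,r2:4,r3:5,r4:1,r5:Mul1
  c2: issue MUL r1<-Mul2  regs: r0:1,r1:Mul2,r2:4,r3:5,r4:1,r5:Mul1
  c3: issue ADD r0<-Add1  regs: r0:Add1,r1:Mul2,r2:4,r3:5,r4:1,r5:Mul1
  c4: issue ADD r0<-Add2  regs: r0:Add2,r1:Mul2,r2:4,r3:5,r4:1,r5:Mul1
  c5: issue SUB r0<-Add3  regs: r0:Add3,r1:Mul2,r2:4,r3:5,r4:1,r5:Mul1
  c6: CDB Mul1=5; issue MUL r4<-Mul1  regs: r0:Add3,r1:Mul2,r2:4,r3:5,r4:Mul1,r5:5
  c7: CDB Add3=1  regs: r0:1,r1:Mul2,r2:4,r3:5,r4:Mul1,r5:5
  c8: CDB Add2=6  regs: r0:1,r1:Mul2,r2:4,r3:5,r4:Mul1,r5:5
  c9: -  regs: r0:1,r1:Mul2,r2:4,r3:5,r4:Mul1,r5:5
  c10: -  regs: r0:1,r1:Mul2,r2:4,r3:5,r4:Mul1,r5:5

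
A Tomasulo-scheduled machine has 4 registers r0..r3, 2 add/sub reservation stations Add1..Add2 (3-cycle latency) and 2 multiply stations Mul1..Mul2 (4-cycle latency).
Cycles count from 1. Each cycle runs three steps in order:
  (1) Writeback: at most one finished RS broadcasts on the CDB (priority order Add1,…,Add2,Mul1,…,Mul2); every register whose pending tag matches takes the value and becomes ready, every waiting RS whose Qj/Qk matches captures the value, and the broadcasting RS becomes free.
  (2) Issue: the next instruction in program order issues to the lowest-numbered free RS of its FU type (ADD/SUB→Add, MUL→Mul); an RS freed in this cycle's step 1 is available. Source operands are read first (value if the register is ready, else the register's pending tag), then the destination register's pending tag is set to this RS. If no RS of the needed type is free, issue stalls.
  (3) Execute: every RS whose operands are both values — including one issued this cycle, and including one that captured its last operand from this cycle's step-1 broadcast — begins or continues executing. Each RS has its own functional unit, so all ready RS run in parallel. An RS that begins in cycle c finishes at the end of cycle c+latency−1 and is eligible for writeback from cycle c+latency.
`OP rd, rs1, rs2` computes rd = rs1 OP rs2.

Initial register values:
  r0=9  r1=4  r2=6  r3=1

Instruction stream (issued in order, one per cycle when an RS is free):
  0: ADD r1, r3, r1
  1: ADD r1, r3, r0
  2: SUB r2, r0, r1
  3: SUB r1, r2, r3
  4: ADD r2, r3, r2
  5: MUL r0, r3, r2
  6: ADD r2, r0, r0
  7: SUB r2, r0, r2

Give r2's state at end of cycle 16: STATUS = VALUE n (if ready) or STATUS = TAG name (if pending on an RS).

STATUS = TAG Add2

  c1: issue ADD r1<-Add1  regs: r0:9,r1:Add1,r2:6,r3:1
  c2: issue ADD r1<-Add2  regs: r0:9,r1:Add2,r2:6,r3:1
  c3: stall  regs: r0:9,r1:Add2,r2:6,r3:1
  c4: CDB Add1=5; issue SUB r2<-Add1  regs: r0:9,r1:Add2,r2:Add1,r3:1
  c5: CDB Add2=10; issue SUB r1<-Add2  regs: r0:9,r1:Add2,r2:Add1,r3:1
  c6: stall  regs: r0:9,r1:Add2,r2:Add1,r3:1
  c7: stall  regs: r0:9,r1:Add2,r2:Add1,r3:1
  c8: CDB Add1=-1; issue ADD r2<-Add1  regs: r0:9,r1:Add2,r2:Add1,r3:1
  c9: issue MUL r0<-Mul1  regs: r0:Mul1,r1:Add2,r2:Add1,r3:1
  c10: stall  regs: r0:Mul1,r1:Add2,r2:Add1,r3:1
  c11: CDB Add1=0; issue ADD r2<-Add1  regs: r0:Mul1,r1:Add2,r2:Add1,r3:1
  c12: CDB Add2=-2; issue SUB r2<-Add2  regs: r0:Mul1,r1:-2,r2:Add2,r3:1
  c13: -  regs: r0:Mul1,r1:-2,r2:Add2,r3:1
  c14: -  regs: r0:Mul1,r1:-2,r2:Add2,r3:1
  c15: CDB Mul1=0  regs: r0:0,r1:-2,r2:Add2,r3:1
  c16: -  regs: r0:0,r1:-2,r2:Add2,r3:1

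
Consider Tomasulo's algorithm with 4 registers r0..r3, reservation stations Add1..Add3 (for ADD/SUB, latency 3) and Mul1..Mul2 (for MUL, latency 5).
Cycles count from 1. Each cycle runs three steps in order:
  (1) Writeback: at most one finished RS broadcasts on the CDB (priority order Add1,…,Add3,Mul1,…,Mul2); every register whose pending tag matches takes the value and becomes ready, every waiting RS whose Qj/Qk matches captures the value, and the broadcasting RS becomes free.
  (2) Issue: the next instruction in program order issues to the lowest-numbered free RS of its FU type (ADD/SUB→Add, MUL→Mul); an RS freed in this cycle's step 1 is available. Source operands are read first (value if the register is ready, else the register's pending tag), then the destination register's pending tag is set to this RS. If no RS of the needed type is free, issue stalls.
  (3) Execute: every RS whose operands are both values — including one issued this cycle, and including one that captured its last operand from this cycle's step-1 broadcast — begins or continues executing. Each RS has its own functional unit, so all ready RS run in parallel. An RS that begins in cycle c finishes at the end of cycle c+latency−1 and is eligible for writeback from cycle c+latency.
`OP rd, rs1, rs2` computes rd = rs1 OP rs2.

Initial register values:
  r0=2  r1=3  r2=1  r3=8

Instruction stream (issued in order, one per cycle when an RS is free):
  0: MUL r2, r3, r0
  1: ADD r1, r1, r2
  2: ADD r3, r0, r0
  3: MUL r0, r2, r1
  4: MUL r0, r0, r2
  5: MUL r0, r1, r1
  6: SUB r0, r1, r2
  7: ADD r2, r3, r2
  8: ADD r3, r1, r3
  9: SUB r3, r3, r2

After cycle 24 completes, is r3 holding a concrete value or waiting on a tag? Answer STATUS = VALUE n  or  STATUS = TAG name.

c1: issue MUL r2<-Mul1 | r0:2,r1:3,r2:Mul1,r3:8
c2: issue ADD r1<-Add1 | r0:2,r1:Add1,r2:Mul1,r3:8
c3: issue ADD r3<-Add2 | r0:2,r1:Add1,r2:Mul1,r3:Add2
c4: issue MUL r0<-Mul2 | r0:Mul2,r1:Add1,r2:Mul1,r3:Add2
c5: stall | r0:Mul2,r1:Add1,r2:Mul1,r3:Add2
c6: CDB Add2=4; stall | r0:Mul2,r1:Add1,r2:Mul1,r3:4
c7: CDB Mul1=16; issue MUL r0<-Mul1 | r0:Mul1,r1:Add1,r2:16,r3:4
c8: stall | r0:Mul1,r1:Add1,r2:16,r3:4
c9: stall | r0:Mul1,r1:Add1,r2:16,r3:4
c10: CDB Add1=19; stall | r0:Mul1,r1:19,r2:16,r3:4
c11: stall | r0:Mul1,r1:19,r2:16,r3:4
c12: stall | r0:Mul1,r1:19,r2:16,r3:4
c13: stall | r0:Mul1,r1:19,r2:16,r3:4
c14: stall | r0:Mul1,r1:19,r2:16,r3:4
c15: CDB Mul2=304; issue MUL r0<-Mul2 | r0:Mul2,r1:19,r2:16,r3:4
c16: issue SUB r0<-Add1 | r0:Add1,r1:19,r2:16,r3:4
c17: issue ADD r2<-Add2 | r0:Add1,r1:19,r2:Add2,r3:4
c18: issue ADD r3<-Add3 | r0:Add1,r1:19,r2:Add2,r3:Add3
c19: CDB Add1=3; issue SUB r3<-Add1 | r0:3,r1:19,r2:Add2,r3:Add1
c20: CDB Add2=20 | r0:3,r1:19,r2:20,r3:Add1
c21: CDB Add3=23 | r0:3,r1:19,r2:20,r3:Add1
c22: CDB Mul1=4864 | r0:3,r1:19,r2:20,r3:Add1
c23: CDB Mul2=361 | r0:3,r1:19,r2:20,r3:Add1
c24: CDB Add1=3 | r0:3,r1:19,r2:20,r3:3

STATUS = VALUE 3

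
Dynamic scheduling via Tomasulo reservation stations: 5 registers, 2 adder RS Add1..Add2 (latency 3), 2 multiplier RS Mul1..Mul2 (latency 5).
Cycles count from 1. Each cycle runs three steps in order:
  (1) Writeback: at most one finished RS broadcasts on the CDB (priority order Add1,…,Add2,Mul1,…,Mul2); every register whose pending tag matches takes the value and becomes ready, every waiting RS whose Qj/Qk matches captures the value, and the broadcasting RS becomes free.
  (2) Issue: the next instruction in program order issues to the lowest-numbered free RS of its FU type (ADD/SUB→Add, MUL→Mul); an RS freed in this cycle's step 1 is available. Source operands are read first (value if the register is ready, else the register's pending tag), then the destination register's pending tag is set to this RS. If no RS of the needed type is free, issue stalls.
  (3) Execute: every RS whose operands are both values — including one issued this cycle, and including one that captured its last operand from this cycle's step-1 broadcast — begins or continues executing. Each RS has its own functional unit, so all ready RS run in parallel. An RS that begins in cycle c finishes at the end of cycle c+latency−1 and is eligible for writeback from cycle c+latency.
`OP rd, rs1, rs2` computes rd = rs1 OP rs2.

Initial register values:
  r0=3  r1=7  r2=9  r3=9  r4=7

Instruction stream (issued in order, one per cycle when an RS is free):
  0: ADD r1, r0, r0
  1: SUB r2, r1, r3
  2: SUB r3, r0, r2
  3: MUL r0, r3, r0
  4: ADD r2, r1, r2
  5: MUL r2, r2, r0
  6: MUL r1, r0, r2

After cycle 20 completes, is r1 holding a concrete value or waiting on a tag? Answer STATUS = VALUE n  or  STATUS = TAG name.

c1: issue ADD r1<-Add1 | r0:3,r1:Add1,r2:9,r3:9,r4:7
c2: issue SUB r2<-Add2 | r0:3,r1:Add1,r2:Add2,r3:9,r4:7
c3: stall | r0:3,r1:Add1,r2:Add2,r3:9,r4:7
c4: CDB Add1=6; issue SUB r3<-Add1 | r0:3,r1:6,r2:Add2,r3:Add1,r4:7
c5: issue MUL r0<-Mul1 | r0:Mul1,r1:6,r2:Add2,r3:Add1,r4:7
c6: stall | r0:Mul1,r1:6,r2:Add2,r3:Add1,r4:7
c7: CDB Add2=-3; issue ADD r2<-Add2 | r0:Mul1,r1:6,r2:Add2,r3:Add1,r4:7
c8: issue MUL r2<-Mul2 | r0:Mul1,r1:6,r2:Mul2,r3:Add1,r4:7
c9: stall | r0:Mul1,r1:6,r2:Mul2,r3:Add1,r4:7
c10: CDB Add1=6; stall | r0:Mul1,r1:6,r2:Mul2,r3:6,r4:7
c11: CDB Add2=3; stall | r0:Mul1,r1:6,r2:Mul2,r3:6,r4:7
c12: stall | r0:Mul1,r1:6,r2:Mul2,r3:6,r4:7
c13: stall | r0:Mul1,r1:6,r2:Mul2,r3:6,r4:7
c14: stall | r0:Mul1,r1:6,r2:Mul2,r3:6,r4:7
c15: CDB Mul1=18; issue MUL r1<-Mul1 | r0:18,r1:Mul1,r2:Mul2,r3:6,r4:7
c16: - | r0:18,r1:Mul1,r2:Mul2,r3:6,r4:7
c17: - | r0:18,r1:Mul1,r2:Mul2,r3:6,r4:7
c18: - | r0:18,r1:Mul1,r2:Mul2,r3:6,r4:7
c19: - | r0:18,r1:Mul1,r2:Mul2,r3:6,r4:7
c20: CDB Mul2=54 | r0:18,r1:Mul1,r2:54,r3:6,r4:7

STATUS = TAG Mul1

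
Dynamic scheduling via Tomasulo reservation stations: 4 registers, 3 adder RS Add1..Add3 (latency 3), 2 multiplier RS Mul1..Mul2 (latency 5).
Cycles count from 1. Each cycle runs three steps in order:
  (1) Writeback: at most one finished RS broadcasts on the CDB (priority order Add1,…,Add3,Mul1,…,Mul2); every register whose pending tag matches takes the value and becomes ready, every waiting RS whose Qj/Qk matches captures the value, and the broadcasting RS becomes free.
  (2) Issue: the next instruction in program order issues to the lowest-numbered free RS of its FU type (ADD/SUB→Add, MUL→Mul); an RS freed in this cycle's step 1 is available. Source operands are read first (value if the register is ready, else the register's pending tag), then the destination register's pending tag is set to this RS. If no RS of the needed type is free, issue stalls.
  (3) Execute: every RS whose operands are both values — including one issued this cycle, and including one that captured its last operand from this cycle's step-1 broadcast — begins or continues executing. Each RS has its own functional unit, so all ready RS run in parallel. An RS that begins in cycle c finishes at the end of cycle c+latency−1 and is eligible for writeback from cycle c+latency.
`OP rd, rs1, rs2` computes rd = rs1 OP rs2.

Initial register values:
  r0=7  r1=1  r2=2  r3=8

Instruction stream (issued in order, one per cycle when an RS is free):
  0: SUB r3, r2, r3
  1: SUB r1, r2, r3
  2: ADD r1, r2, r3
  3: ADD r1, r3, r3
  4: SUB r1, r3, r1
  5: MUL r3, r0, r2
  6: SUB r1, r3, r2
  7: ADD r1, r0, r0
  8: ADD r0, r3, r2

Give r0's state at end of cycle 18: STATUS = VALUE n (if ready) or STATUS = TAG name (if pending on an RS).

  c1: issue SUB r3<-Add1  regs: r0:7,r1:1,r2:2,r3:Add1
  c2: issue SUB r1<-Add2  regs: r0:7,r1:Add2,r2:2,r3:Add1
  c3: issue ADD r1<-Add3  regs: r0:7,r1:Add3,r2:2,r3:Add1
  c4: CDB Add1=-6; issue ADD r1<-Add1  regs: r0:7,r1:Add1,r2:2,r3:-6
  c5: stall  regs: r0:7,r1:Add1,r2:2,r3:-6
  c6: stall  regs: r0:7,r1:Add1,r2:2,r3:-6
  c7: CDB Add1=-12; issue SUB r1<-Add1  regs: r0:7,r1:Add1,r2:2,r3:-6
  c8: CDB Add2=8; issue MUL r3<-Mul1  regs: r0:7,r1:Add1,r2:2,r3:Mul1
  c9: CDB Add3=-4; issue SUB r1<-Add2  regs: r0:7,r1:Add2,r2:2,r3:Mul1
  c10: CDB Add1=6; issue ADD r1<-Add1  regs: r0:7,r1:Add1,r2:2,r3:Mul1
  c11: issue ADD r0<-Add3  regs: r0:Add3,r1:Add1,r2:2,r3:Mul1
  c12: -  regs: r0:Add3,r1:Add1,r2:2,r3:Mul1
  c13: CDB Add1=14  regs: r0:Add3,r1:14,r2:2,r3:Mul1
  c14: CDB Mul1=14  regs: r0:Add3,r1:14,r2:2,r3:14
  c15: -  regs: r0:Add3,r1:14,r2:2,r3:14
  c16: -  regs: r0:Add3,r1:14,r2:2,r3:14
  c17: CDB Add2=12  regs: r0:Add3,r1:14,r2:2,r3:14
  c18: CDB Add3=16  regs: r0:16,r1:14,r2:2,r3:14

STATUS = VALUE 16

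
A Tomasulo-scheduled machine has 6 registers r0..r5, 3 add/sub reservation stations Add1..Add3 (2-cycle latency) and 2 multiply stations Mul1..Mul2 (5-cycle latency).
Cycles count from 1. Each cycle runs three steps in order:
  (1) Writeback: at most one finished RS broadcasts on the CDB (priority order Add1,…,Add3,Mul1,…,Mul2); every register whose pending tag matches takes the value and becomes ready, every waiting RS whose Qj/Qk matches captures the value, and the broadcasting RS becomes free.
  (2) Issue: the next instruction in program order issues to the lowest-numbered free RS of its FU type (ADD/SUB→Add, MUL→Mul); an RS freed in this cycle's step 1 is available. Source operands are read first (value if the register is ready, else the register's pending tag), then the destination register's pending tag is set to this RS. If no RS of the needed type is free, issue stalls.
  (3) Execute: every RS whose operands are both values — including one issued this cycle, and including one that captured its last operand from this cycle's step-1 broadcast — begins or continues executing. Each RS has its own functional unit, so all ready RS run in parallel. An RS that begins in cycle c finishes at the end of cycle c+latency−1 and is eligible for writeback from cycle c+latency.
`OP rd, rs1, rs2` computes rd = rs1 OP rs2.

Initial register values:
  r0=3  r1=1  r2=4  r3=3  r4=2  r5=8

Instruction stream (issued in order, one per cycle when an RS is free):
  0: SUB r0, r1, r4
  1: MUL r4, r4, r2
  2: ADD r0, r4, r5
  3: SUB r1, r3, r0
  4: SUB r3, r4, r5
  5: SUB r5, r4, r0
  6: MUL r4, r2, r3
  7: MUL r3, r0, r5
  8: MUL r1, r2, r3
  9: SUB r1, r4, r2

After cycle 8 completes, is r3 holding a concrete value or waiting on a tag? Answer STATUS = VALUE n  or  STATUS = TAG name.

  c1: issue SUB r0<-Add1  regs: r0:Add1,r1:1,r2:4,r3:3,r4:2,r5:8
  c2: issue MUL r4<-Mul1  regs: r0:Add1,r1:1,r2:4,r3:3,r4:Mul1,r5:8
  c3: CDB Add1=-1; issue ADD r0<-Add1  regs: r0:Add1,r1:1,r2:4,r3:3,r4:Mul1,r5:8
  c4: issue SUB r1<-Add2  regs: r0:Add1,r1:Add2,r2:4,r3:3,r4:Mul1,r5:8
  c5: issue SUB r3<-Add3  regs: r0:Add1,r1:Add2,r2:4,r3:Add3,r4:Mul1,r5:8
  c6: stall  regs: r0:Add1,r1:Add2,r2:4,r3:Add3,r4:Mul1,r5:8
  c7: CDB Mul1=8; stall  regs: r0:Add1,r1:Add2,r2:4,r3:Add3,r4:8,r5:8
  c8: stall  regs: r0:Add1,r1:Add2,r2:4,r3:Add3,r4:8,r5:8

STATUS = TAG Add3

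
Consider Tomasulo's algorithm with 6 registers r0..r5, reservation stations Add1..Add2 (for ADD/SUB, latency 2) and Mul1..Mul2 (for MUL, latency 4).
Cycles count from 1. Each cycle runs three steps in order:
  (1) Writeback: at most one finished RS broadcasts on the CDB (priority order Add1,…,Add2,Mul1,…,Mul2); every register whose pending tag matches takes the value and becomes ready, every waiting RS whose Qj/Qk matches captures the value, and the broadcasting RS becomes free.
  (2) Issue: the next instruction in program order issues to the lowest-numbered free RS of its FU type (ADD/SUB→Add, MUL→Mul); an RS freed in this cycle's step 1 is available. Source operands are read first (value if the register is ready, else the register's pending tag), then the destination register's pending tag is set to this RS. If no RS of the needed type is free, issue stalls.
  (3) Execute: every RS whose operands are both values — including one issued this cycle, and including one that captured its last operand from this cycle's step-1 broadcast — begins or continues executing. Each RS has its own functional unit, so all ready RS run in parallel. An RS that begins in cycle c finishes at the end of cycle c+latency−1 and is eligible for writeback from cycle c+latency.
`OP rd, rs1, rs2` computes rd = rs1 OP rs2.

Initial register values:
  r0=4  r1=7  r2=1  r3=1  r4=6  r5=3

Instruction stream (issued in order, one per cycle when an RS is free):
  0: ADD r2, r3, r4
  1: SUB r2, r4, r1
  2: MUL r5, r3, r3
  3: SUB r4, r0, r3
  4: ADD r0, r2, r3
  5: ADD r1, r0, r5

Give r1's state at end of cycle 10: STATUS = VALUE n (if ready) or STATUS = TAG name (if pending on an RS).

  c1: issue ADD r2<-Add1  regs: r0:4,r1:7,r2:Add1,r3:1,r4:6,r5:3
  c2: issue SUB r2<-Add2  regs: r0:4,r1:7,r2:Add2,r3:1,r4:6,r5:3
  c3: CDB Add1=7; issue MUL r5<-Mul1  regs: r0:4,r1:7,r2:Add2,r3:1,r4:6,r5:Mul1
  c4: CDB Add2=-1; issue SUB r4<-Add1  regs: r0:4,r1:7,r2:-1,r3:1,r4:Add1,r5:Mul1
  c5: issue ADD r0<-Add2  regs: r0:Add2,r1:7,r2:-1,r3:1,r4:Add1,r5:Mul1
  c6: CDB Add1=3; issue ADD r1<-Add1  regs: r0:Add2,r1:Add1,r2:-1,r3:1,r4:3,r5:Mul1
  c7: CDB Add2=0  regs: r0:0,r1:Add1,r2:-1,r3:1,r4:3,r5:Mul1
  c8: CDB Mul1=1  regs: r0:0,r1:Add1,r2:-1,r3:1,r4:3,r5:1
  c9: -  regs: r0:0,r1:Add1,r2:-1,r3:1,r4:3,r5:1
  c10: CDB Add1=1  regs: r0:0,r1:1,r2:-1,r3:1,r4:3,r5:1

STATUS = VALUE 1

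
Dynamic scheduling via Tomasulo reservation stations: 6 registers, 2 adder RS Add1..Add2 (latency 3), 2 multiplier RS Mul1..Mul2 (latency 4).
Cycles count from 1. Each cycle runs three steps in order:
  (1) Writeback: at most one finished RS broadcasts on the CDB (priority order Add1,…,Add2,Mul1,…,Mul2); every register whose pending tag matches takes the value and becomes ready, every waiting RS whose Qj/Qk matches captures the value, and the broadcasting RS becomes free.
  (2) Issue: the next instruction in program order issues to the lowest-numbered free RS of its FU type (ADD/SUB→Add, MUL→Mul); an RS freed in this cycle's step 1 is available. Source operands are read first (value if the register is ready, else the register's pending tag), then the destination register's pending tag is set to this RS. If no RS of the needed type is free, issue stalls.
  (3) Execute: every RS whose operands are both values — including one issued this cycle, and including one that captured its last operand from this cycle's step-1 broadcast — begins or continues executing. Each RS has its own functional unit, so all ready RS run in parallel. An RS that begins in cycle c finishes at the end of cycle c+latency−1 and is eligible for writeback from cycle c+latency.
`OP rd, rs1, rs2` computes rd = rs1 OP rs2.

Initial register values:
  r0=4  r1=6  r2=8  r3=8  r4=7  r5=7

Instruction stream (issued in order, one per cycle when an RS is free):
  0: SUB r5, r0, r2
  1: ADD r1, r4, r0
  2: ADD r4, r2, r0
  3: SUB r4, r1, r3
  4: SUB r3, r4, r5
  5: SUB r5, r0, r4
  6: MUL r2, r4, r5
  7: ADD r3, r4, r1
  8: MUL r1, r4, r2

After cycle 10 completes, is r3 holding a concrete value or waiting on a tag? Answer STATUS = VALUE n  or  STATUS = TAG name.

c1: issue SUB r5<-Add1 | r0:4,r1:6,r2:8,r3:8,r4:7,r5:Add1
c2: issue ADD r1<-Add2 | r0:4,r1:Add2,r2:8,r3:8,r4:7,r5:Add1
c3: stall | r0:4,r1:Add2,r2:8,r3:8,r4:7,r5:Add1
c4: CDB Add1=-4; issue ADD r4<-Add1 | r0:4,r1:Add2,r2:8,r3:8,r4:Add1,r5:-4
c5: CDB Add2=11; issue SUB r4<-Add2 | r0:4,r1:11,r2:8,r3:8,r4:Add2,r5:-4
c6: stall | r0:4,r1:11,r2:8,r3:8,r4:Add2,r5:-4
c7: CDB Add1=12; issue SUB r3<-Add1 | r0:4,r1:11,r2:8,r3:Add1,r4:Add2,r5:-4
c8: CDB Add2=3; issue SUB r5<-Add2 | r0:4,r1:11,r2:8,r3:Add1,r4:3,r5:Add2
c9: issue MUL r2<-Mul1 | r0:4,r1:11,r2:Mul1,r3:Add1,r4:3,r5:Add2
c10: stall | r0:4,r1:11,r2:Mul1,r3:Add1,r4:3,r5:Add2

STATUS = TAG Add1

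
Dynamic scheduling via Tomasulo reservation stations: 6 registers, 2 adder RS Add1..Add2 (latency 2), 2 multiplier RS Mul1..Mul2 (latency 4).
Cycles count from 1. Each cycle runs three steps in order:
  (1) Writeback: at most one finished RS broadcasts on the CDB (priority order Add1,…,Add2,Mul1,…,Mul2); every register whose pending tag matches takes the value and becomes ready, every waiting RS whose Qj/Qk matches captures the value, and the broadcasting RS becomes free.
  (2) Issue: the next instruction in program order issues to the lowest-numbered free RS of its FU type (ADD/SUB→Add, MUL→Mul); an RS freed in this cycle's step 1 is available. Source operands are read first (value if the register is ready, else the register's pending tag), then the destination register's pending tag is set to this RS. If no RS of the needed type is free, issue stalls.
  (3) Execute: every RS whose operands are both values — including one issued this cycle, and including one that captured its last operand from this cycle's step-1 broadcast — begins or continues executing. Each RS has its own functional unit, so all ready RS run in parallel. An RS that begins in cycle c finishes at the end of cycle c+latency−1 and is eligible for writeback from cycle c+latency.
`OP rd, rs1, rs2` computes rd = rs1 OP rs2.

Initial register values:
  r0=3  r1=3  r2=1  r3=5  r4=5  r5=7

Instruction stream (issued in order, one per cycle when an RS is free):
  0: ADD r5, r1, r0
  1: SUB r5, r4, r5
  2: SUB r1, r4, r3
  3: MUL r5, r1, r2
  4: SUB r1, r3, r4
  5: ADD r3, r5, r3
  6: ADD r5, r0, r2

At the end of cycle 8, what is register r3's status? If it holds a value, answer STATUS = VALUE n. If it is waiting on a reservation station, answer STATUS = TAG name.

c1: issue ADD r5<-Add1 | r0:3,r1:3,r2:1,r3:5,r4:5,r5:Add1
c2: issue SUB r5<-Add2 | r0:3,r1:3,r2:1,r3:5,r4:5,r5:Add2
c3: CDB Add1=6; issue SUB r1<-Add1 | r0:3,r1:Add1,r2:1,r3:5,r4:5,r5:Add2
c4: issue MUL r5<-Mul1 | r0:3,r1:Add1,r2:1,r3:5,r4:5,r5:Mul1
c5: CDB Add1=0; issue SUB r1<-Add1 | r0:3,r1:Add1,r2:1,r3:5,r4:5,r5:Mul1
c6: CDB Add2=-1; issue ADD r3<-Add2 | r0:3,r1:Add1,r2:1,r3:Add2,r4:5,r5:Mul1
c7: CDB Add1=0; issue ADD r5<-Add1 | r0:3,r1:0,r2:1,r3:Add2,r4:5,r5:Add1
c8: - | r0:3,r1:0,r2:1,r3:Add2,r4:5,r5:Add1

STATUS = TAG Add2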